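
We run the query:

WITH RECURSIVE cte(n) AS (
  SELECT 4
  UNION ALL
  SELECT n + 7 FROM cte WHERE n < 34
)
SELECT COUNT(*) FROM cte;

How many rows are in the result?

6

Base: n=4.
Iteration 1: 4 < 34 holds -> n = 4 + 7 = 11.
Iteration 2: 11 < 34 holds -> n = 11 + 7 = 18.
Iteration 3: 18 < 34 holds -> n = 18 + 7 = 25.
Iteration 4: 25 < 34 holds -> n = 25 + 7 = 32.
Iteration 5: 32 < 34 holds -> n = 32 + 7 = 39.
Iteration 6: 39 < 34 fails; recursion stops.
Total rows emitted: 6.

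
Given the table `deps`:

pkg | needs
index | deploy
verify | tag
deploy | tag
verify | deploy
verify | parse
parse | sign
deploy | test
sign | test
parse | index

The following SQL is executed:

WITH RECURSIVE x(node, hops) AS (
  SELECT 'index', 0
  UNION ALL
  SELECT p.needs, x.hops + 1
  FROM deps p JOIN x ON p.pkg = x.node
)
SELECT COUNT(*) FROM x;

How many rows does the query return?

4

Base: (index, hops=0).
Iteration 1: edges from {index} -> (deploy, hops=1).
Iteration 2: edges from {deploy} -> (tag, hops=2), (test, hops=2).
Iteration 3: no outgoing edges from {tag,test}; recursion stops.
Total rows emitted: 4.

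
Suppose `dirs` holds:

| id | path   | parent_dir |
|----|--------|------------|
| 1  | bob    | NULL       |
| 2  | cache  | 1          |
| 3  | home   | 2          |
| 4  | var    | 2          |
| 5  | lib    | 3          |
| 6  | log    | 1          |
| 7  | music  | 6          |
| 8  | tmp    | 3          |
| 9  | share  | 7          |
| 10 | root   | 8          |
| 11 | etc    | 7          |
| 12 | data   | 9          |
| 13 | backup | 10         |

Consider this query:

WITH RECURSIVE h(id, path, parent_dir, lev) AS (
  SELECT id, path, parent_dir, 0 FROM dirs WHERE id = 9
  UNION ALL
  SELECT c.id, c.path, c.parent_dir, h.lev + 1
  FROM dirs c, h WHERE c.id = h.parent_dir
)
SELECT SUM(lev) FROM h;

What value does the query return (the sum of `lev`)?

6

Base: id=9 (share), parent_dir=7, lev 0.
Iteration 1: join on id=7 -> music (id 7, parent_dir=6, lev 1).
Iteration 2: join on id=6 -> log (id 6, parent_dir=1, lev 2).
Iteration 3: join on id=1 -> bob (id 1, parent_dir=NULL, lev 3).
Iteration 4: parent_dir is NULL; no match; recursion stops.
SUM(lev) = 0 + 1 + 2 + 3 = 6.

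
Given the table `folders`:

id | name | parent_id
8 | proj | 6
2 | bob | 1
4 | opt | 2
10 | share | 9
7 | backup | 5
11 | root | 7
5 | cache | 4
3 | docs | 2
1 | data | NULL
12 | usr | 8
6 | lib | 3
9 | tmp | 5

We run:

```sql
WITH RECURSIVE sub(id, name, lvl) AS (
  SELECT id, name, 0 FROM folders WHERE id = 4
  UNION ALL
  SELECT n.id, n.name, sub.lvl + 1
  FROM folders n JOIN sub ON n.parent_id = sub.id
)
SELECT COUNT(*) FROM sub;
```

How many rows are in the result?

6

Base: id=4 (opt) at lvl 0.
Iteration 1: rows with parent_id in {4} -> cache (id 5, lvl 1).
Iteration 2: rows with parent_id in {5} -> backup (id 7, lvl 2), tmp (id 9, lvl 2).
Iteration 3: rows with parent_id in {7,9} -> share (id 10, lvl 3), root (id 11, lvl 3).
Iteration 4: no rows with parent_id in {10,11}; recursion stops.
Total rows emitted: 6.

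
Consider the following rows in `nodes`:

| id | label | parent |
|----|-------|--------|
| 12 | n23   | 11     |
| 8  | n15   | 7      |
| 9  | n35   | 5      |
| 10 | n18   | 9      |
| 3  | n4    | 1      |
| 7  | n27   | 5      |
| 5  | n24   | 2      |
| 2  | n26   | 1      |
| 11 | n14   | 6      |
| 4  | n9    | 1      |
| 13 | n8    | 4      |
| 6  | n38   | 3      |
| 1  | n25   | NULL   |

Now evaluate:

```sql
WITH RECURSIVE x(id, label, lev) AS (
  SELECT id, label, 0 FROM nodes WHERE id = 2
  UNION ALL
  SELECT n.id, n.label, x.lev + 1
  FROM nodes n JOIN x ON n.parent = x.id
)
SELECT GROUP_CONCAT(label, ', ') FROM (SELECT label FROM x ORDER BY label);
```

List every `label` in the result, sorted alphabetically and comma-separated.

n15, n18, n24, n26, n27, n35

Base: id=2 (n26) at lev 0.
Iteration 1: rows with parent in {2} -> n24 (id 5, lev 1).
Iteration 2: rows with parent in {5} -> n27 (id 7, lev 2), n35 (id 9, lev 2).
Iteration 3: rows with parent in {7,9} -> n15 (id 8, lev 3), n18 (id 10, lev 3).
Iteration 4: no rows with parent in {8,10}; recursion stops.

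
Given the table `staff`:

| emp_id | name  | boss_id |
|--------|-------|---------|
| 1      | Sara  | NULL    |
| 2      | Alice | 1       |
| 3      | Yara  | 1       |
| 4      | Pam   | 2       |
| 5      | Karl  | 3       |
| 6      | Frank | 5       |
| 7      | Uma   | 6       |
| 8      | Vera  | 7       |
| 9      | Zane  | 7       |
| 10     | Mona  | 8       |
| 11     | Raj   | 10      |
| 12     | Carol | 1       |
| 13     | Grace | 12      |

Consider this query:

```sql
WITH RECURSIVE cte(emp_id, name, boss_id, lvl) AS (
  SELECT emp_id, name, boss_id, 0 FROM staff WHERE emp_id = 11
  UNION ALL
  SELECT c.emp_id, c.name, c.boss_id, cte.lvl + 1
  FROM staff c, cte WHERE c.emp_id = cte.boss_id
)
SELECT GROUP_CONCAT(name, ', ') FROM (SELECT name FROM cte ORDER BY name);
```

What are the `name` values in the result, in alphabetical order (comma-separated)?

Base: emp_id=11 (Raj), boss_id=10, lvl 0.
Iteration 1: join on emp_id=10 -> Mona (id 10, boss_id=8, lvl 1).
Iteration 2: join on emp_id=8 -> Vera (id 8, boss_id=7, lvl 2).
Iteration 3: join on emp_id=7 -> Uma (id 7, boss_id=6, lvl 3).
Iteration 4: join on emp_id=6 -> Frank (id 6, boss_id=5, lvl 4).
Iteration 5: join on emp_id=5 -> Karl (id 5, boss_id=3, lvl 5).
Iteration 6: join on emp_id=3 -> Yara (id 3, boss_id=1, lvl 6).
Iteration 7: join on emp_id=1 -> Sara (id 1, boss_id=NULL, lvl 7).
Iteration 8: boss_id is NULL; no match; recursion stops.

Frank, Karl, Mona, Raj, Sara, Uma, Vera, Yara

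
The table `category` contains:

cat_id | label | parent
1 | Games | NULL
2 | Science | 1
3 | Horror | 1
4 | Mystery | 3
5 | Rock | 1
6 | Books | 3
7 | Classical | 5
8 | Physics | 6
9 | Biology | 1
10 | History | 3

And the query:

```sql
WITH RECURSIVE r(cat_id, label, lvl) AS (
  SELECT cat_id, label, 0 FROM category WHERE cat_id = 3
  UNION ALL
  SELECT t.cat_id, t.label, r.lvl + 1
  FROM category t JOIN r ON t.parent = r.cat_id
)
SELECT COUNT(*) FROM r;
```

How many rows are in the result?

5

Base: cat_id=3 (Horror) at lvl 0.
Iteration 1: rows with parent in {3} -> Mystery (id 4, lvl 1), Books (id 6, lvl 1), History (id 10, lvl 1).
Iteration 2: rows with parent in {4,6,10} -> Physics (id 8, lvl 2).
Iteration 3: no rows with parent in {8}; recursion stops.
Total rows emitted: 5.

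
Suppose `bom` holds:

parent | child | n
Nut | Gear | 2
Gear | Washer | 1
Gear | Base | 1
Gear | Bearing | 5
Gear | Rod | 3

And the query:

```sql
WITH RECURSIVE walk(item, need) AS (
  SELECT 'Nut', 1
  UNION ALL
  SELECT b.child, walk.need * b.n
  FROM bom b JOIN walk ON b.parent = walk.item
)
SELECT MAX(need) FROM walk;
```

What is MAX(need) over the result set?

Base: (Nut, need=1).
Iteration 1: components of {Nut} -> Gear = 1*2 = 2.
Iteration 2: components of {Gear} -> Base = 2*1 = 2, Bearing = 2*5 = 10, Rod = 2*3 = 6, Washer = 2*1 = 2.
Iteration 3: no further components; recursion stops.
need values: 1, 2, 6, 2, 2, 10; the maximum is 10.

10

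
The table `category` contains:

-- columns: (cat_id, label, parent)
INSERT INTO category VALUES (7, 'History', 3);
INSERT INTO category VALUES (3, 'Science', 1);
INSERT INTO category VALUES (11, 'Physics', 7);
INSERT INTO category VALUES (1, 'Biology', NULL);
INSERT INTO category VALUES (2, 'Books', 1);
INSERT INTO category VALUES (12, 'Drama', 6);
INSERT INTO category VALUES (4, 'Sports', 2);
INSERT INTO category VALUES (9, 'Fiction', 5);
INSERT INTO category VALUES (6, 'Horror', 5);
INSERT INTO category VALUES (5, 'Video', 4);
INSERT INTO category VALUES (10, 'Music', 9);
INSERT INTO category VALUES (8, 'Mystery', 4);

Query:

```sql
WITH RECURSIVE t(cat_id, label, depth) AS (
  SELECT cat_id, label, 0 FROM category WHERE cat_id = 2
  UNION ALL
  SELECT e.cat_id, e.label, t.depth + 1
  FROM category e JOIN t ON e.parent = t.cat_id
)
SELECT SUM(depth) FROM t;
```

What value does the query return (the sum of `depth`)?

19

Base: cat_id=2 (Books) at depth 0.
Iteration 1: rows with parent in {2} -> Sports (id 4, depth 1).
Iteration 2: rows with parent in {4} -> Video (id 5, depth 2), Mystery (id 8, depth 2).
Iteration 3: rows with parent in {5,8} -> Horror (id 6, depth 3), Fiction (id 9, depth 3).
Iteration 4: rows with parent in {6,9} -> Music (id 10, depth 4), Drama (id 12, depth 4).
Iteration 5: no rows with parent in {10,12}; recursion stops.
SUM(depth) = 0 + 1 + 2 + 2 + 3 + 3 + 4 + 4 = 19.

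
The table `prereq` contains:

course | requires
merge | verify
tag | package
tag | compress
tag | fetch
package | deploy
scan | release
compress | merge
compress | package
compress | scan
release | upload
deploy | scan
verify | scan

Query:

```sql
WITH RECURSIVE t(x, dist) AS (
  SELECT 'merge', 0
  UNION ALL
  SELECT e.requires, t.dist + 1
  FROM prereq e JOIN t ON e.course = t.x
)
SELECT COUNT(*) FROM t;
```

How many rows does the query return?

Base: (merge, dist=0).
Iteration 1: edges from {merge} -> (verify, dist=1).
Iteration 2: edges from {verify} -> (scan, dist=2).
Iteration 3: edges from {scan} -> (release, dist=3).
Iteration 4: edges from {release} -> (upload, dist=4).
Iteration 5: no outgoing edges from {upload}; recursion stops.
Total rows emitted: 5.

5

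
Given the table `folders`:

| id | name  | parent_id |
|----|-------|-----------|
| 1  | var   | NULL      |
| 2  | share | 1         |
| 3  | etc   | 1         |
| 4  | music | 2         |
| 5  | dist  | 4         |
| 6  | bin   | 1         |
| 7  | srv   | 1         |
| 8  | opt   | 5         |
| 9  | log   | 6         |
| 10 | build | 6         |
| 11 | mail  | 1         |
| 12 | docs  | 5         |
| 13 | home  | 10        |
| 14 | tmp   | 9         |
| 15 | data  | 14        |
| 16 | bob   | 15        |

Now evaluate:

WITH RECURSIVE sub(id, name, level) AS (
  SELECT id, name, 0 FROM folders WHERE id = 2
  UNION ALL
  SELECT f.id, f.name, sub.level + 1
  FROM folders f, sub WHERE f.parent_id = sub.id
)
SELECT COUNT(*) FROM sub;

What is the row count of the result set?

5

Base: id=2 (share) at level 0.
Iteration 1: rows with parent_id in {2} -> music (id 4, level 1).
Iteration 2: rows with parent_id in {4} -> dist (id 5, level 2).
Iteration 3: rows with parent_id in {5} -> opt (id 8, level 3), docs (id 12, level 3).
Iteration 4: no rows with parent_id in {8,12}; recursion stops.
Total rows emitted: 5.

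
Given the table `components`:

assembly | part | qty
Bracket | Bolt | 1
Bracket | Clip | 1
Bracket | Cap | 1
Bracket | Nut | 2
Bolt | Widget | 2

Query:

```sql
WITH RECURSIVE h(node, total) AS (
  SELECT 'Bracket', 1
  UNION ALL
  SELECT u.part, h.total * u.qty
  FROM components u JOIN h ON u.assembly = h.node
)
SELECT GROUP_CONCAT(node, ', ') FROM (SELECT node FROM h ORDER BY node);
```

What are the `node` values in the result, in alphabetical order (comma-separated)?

Bolt, Bracket, Cap, Clip, Nut, Widget

Base: (Bracket, total=1).
Iteration 1: components of {Bracket} -> Bolt = 1*1 = 1, Cap = 1*1 = 1, Clip = 1*1 = 1, Nut = 1*2 = 2.
Iteration 2: components of {Bolt,Cap,Clip,Nut} -> Widget = 1*2 = 2.
Iteration 3: no further components; recursion stops.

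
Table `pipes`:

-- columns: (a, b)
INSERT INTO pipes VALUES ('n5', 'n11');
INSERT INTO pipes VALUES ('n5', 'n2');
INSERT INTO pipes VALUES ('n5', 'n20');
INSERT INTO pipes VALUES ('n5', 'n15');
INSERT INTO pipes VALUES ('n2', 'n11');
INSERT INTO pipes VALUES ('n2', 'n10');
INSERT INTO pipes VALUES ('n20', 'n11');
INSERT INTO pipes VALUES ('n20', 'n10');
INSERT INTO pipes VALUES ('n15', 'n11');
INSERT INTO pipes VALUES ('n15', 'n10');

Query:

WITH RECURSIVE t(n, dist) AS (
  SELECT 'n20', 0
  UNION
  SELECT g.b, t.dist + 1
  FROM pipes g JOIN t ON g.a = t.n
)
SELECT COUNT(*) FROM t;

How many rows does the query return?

Base: (n20, dist=0).
Iteration 1: edges from {n20} -> (n10, dist=1), (n11, dist=1).
Iteration 2: no outgoing edges from {n10,n11}; recursion stops.
Total rows emitted: 3.

3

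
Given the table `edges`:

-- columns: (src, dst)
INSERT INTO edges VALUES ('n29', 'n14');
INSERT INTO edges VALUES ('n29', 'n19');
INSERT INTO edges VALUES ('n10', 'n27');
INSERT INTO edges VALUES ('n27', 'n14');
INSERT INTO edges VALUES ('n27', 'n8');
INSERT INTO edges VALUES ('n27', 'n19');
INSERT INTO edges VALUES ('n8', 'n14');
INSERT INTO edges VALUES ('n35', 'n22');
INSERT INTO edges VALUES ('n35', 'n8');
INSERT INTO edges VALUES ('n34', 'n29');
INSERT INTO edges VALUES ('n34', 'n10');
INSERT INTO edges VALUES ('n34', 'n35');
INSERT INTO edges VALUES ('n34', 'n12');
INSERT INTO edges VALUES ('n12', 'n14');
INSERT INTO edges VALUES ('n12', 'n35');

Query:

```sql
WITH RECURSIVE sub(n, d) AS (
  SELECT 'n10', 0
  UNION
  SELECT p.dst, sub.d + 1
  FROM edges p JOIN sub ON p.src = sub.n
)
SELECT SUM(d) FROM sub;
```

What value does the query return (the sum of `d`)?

10

Base: (n10, d=0).
Iteration 1: edges from {n10} -> (n27, d=1).
Iteration 2: edges from {n27} -> (n14, d=2), (n19, d=2), (n8, d=2).
Iteration 3: edges from {n14,n19,n8} -> (n14, d=3).
Iteration 4: no outgoing edges from {n14}; recursion stops.
SUM(d) = 0 + 1 + 2 + 2 + 2 + 3 = 10.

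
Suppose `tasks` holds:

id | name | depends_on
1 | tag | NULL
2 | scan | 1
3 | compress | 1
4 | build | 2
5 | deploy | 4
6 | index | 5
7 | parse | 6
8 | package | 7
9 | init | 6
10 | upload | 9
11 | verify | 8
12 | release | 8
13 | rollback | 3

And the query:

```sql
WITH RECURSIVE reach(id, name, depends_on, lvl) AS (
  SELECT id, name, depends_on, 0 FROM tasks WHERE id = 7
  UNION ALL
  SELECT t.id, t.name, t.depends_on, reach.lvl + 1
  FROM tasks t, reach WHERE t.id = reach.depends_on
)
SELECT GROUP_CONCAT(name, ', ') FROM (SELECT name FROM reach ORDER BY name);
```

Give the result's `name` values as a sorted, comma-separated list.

Base: id=7 (parse), depends_on=6, lvl 0.
Iteration 1: join on id=6 -> index (id 6, depends_on=5, lvl 1).
Iteration 2: join on id=5 -> deploy (id 5, depends_on=4, lvl 2).
Iteration 3: join on id=4 -> build (id 4, depends_on=2, lvl 3).
Iteration 4: join on id=2 -> scan (id 2, depends_on=1, lvl 4).
Iteration 5: join on id=1 -> tag (id 1, depends_on=NULL, lvl 5).
Iteration 6: depends_on is NULL; no match; recursion stops.

build, deploy, index, parse, scan, tag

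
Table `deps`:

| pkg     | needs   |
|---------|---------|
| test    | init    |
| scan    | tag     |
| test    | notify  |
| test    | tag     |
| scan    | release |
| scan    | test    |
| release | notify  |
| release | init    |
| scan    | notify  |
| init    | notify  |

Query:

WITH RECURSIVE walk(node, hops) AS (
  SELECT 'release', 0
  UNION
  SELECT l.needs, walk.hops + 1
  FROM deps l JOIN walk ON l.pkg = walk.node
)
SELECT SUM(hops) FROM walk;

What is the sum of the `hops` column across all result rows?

Base: (release, hops=0).
Iteration 1: edges from {release} -> (init, hops=1), (notify, hops=1).
Iteration 2: edges from {init,notify} -> (notify, hops=2).
Iteration 3: no outgoing edges from {notify}; recursion stops.
SUM(hops) = 0 + 1 + 1 + 2 = 4.

4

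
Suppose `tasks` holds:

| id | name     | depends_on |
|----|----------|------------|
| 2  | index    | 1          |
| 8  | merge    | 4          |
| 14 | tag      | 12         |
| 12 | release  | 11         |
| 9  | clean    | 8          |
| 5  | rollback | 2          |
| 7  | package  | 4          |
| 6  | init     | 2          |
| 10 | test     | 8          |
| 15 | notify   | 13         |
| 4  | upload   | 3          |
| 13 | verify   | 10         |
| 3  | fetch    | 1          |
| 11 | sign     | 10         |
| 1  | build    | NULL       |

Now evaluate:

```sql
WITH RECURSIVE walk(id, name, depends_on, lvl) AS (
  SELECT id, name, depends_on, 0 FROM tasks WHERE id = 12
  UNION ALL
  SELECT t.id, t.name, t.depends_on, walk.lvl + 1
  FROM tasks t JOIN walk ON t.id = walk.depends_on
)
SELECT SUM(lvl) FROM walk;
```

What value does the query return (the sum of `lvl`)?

Base: id=12 (release), depends_on=11, lvl 0.
Iteration 1: join on id=11 -> sign (id 11, depends_on=10, lvl 1).
Iteration 2: join on id=10 -> test (id 10, depends_on=8, lvl 2).
Iteration 3: join on id=8 -> merge (id 8, depends_on=4, lvl 3).
Iteration 4: join on id=4 -> upload (id 4, depends_on=3, lvl 4).
Iteration 5: join on id=3 -> fetch (id 3, depends_on=1, lvl 5).
Iteration 6: join on id=1 -> build (id 1, depends_on=NULL, lvl 6).
Iteration 7: depends_on is NULL; no match; recursion stops.
SUM(lvl) = 0 + 1 + 2 + 3 + 4 + 5 + 6 = 21.

21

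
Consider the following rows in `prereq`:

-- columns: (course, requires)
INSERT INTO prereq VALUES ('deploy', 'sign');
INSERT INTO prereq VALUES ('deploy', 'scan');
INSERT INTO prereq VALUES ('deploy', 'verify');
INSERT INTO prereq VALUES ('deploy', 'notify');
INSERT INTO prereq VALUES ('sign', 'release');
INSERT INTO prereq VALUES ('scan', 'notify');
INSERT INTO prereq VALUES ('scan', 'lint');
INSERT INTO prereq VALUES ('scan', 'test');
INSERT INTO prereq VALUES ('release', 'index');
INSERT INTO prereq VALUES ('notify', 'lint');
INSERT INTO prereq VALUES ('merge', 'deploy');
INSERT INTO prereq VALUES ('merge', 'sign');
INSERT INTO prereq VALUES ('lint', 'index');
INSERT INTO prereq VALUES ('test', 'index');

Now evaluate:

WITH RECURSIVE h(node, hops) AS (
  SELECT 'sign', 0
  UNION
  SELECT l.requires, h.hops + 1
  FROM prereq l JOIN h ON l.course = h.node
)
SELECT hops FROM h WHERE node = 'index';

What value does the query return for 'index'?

2

Base: (sign, hops=0).
Iteration 1: edges from {sign} -> (release, hops=1).
Iteration 2: edges from {release} -> (index, hops=2).
Iteration 3: no outgoing edges from {index}; recursion stops.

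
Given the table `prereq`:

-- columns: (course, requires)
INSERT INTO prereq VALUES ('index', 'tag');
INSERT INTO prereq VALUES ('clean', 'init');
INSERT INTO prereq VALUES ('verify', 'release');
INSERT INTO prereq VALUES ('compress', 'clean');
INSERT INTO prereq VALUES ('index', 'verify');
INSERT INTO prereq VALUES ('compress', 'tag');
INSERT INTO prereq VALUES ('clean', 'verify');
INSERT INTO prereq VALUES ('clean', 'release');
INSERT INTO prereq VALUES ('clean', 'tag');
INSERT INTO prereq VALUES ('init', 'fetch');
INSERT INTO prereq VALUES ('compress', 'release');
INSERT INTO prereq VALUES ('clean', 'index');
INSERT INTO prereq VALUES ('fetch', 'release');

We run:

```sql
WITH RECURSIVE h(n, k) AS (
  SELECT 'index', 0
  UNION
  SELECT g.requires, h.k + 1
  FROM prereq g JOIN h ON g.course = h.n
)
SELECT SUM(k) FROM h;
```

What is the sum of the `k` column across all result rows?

4

Base: (index, k=0).
Iteration 1: edges from {index} -> (tag, k=1), (verify, k=1).
Iteration 2: edges from {tag,verify} -> (release, k=2).
Iteration 3: no outgoing edges from {release}; recursion stops.
SUM(k) = 0 + 1 + 1 + 2 = 4.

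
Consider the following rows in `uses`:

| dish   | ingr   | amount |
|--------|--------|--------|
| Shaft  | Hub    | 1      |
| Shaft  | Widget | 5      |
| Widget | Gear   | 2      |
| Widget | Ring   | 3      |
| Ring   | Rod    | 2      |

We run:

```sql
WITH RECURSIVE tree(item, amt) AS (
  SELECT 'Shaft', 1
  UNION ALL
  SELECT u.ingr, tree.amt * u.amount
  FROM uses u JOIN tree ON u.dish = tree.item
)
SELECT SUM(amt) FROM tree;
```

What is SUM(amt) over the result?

Base: (Shaft, amt=1).
Iteration 1: components of {Shaft} -> Hub = 1*1 = 1, Widget = 1*5 = 5.
Iteration 2: components of {Hub,Widget} -> Gear = 5*2 = 10, Ring = 5*3 = 15.
Iteration 3: components of {Gear,Ring} -> Rod = 15*2 = 30.
Iteration 4: no further components; recursion stops.
SUM(amt) = 1 + 5 + 1 + 15 + 10 + 30 = 62.

62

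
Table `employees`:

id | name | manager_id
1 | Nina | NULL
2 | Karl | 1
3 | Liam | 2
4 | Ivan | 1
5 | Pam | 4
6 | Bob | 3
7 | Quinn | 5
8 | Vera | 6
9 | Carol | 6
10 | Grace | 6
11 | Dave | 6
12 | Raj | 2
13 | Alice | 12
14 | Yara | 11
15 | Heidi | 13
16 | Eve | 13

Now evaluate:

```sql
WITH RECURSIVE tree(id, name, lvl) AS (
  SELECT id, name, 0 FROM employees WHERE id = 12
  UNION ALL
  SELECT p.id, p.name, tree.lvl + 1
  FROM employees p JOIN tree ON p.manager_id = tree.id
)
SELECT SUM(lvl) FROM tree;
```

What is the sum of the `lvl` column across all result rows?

5

Base: id=12 (Raj) at lvl 0.
Iteration 1: rows with manager_id in {12} -> Alice (id 13, lvl 1).
Iteration 2: rows with manager_id in {13} -> Heidi (id 15, lvl 2), Eve (id 16, lvl 2).
Iteration 3: no rows with manager_id in {15,16}; recursion stops.
SUM(lvl) = 0 + 1 + 2 + 2 = 5.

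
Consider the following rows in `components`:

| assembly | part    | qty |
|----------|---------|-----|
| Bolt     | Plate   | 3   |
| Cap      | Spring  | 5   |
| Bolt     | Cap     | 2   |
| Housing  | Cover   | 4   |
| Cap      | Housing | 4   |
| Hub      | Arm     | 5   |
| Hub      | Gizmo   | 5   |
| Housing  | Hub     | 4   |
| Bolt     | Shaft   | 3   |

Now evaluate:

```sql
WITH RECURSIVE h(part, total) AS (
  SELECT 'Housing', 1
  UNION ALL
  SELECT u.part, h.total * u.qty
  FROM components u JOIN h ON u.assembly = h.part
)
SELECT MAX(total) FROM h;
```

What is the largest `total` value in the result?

Base: (Housing, total=1).
Iteration 1: components of {Housing} -> Cover = 1*4 = 4, Hub = 1*4 = 4.
Iteration 2: components of {Cover,Hub} -> Arm = 4*5 = 20, Gizmo = 4*5 = 20.
Iteration 3: no further components; recursion stops.
total values: 1, 4, 4, 20, 20; the maximum is 20.

20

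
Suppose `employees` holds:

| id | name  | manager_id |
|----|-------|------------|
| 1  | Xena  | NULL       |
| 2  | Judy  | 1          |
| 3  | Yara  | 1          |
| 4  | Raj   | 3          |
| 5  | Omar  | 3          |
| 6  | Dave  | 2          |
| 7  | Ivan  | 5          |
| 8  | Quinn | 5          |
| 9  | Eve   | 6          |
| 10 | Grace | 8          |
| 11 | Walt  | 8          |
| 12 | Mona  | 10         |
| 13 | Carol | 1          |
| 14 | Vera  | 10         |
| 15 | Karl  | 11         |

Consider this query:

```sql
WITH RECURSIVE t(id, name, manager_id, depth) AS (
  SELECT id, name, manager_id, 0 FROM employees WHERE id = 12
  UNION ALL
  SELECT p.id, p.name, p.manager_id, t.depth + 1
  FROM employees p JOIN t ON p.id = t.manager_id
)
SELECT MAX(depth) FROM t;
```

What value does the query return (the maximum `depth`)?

Base: id=12 (Mona), manager_id=10, depth 0.
Iteration 1: join on id=10 -> Grace (id 10, manager_id=8, depth 1).
Iteration 2: join on id=8 -> Quinn (id 8, manager_id=5, depth 2).
Iteration 3: join on id=5 -> Omar (id 5, manager_id=3, depth 3).
Iteration 4: join on id=3 -> Yara (id 3, manager_id=1, depth 4).
Iteration 5: join on id=1 -> Xena (id 1, manager_id=NULL, depth 5).
Iteration 6: manager_id is NULL; no match; recursion stops.
depth values: 0, 1, 2, 3, 4, 5; the maximum is 5.

5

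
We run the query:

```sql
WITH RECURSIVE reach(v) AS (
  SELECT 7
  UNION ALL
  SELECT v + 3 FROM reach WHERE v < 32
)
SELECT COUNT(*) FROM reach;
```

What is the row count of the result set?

10

Base: v=7.
Iteration 1: 7 < 32 holds -> v = 7 + 3 = 10.
Iteration 2: 10 < 32 holds -> v = 10 + 3 = 13.
Iteration 3: 13 < 32 holds -> v = 13 + 3 = 16.
Iteration 4: 16 < 32 holds -> v = 16 + 3 = 19.
Iteration 5: 19 < 32 holds -> v = 19 + 3 = 22.
Iteration 6: 22 < 32 holds -> v = 22 + 3 = 25.
Iteration 7: 25 < 32 holds -> v = 25 + 3 = 28.
Iteration 8: 28 < 32 holds -> v = 28 + 3 = 31.
Iteration 9: 31 < 32 holds -> v = 31 + 3 = 34.
Iteration 10: 34 < 32 fails; recursion stops.
Total rows emitted: 10.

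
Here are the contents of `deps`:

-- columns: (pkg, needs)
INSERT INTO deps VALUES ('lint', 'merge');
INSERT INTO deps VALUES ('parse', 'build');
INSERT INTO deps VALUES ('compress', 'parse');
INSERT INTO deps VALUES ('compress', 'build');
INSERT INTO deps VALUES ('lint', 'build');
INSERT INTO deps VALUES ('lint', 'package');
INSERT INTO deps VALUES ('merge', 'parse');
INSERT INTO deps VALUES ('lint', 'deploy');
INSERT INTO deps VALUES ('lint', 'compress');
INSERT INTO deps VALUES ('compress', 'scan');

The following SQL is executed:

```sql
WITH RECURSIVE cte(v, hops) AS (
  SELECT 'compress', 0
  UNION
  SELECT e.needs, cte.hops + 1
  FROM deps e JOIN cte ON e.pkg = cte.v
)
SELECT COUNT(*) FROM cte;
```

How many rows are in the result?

5

Base: (compress, hops=0).
Iteration 1: edges from {compress} -> (build, hops=1), (parse, hops=1), (scan, hops=1).
Iteration 2: edges from {build,parse,scan} -> (build, hops=2).
Iteration 3: no outgoing edges from {build}; recursion stops.
Total rows emitted: 5.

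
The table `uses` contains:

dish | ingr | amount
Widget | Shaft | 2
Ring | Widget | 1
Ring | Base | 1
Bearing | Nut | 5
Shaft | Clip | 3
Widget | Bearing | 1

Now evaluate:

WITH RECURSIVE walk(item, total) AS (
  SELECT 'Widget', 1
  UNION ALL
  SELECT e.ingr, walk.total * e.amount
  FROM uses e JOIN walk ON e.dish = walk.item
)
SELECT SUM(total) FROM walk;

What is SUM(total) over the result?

Base: (Widget, total=1).
Iteration 1: components of {Widget} -> Bearing = 1*1 = 1, Shaft = 1*2 = 2.
Iteration 2: components of {Bearing,Shaft} -> Clip = 2*3 = 6, Nut = 1*5 = 5.
Iteration 3: no further components; recursion stops.
SUM(total) = 1 + 1 + 2 + 5 + 6 = 15.

15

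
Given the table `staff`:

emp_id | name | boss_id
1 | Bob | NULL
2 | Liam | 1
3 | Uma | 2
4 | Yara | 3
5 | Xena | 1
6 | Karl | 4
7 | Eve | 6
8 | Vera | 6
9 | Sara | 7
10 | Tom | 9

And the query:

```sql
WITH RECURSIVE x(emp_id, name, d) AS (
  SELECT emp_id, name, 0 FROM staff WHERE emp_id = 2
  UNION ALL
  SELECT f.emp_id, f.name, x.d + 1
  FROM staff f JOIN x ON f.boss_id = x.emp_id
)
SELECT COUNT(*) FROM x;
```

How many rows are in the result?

8

Base: emp_id=2 (Liam) at d 0.
Iteration 1: rows with boss_id in {2} -> Uma (id 3, d 1).
Iteration 2: rows with boss_id in {3} -> Yara (id 4, d 2).
Iteration 3: rows with boss_id in {4} -> Karl (id 6, d 3).
Iteration 4: rows with boss_id in {6} -> Eve (id 7, d 4), Vera (id 8, d 4).
Iteration 5: rows with boss_id in {7,8} -> Sara (id 9, d 5).
Iteration 6: rows with boss_id in {9} -> Tom (id 10, d 6).
Iteration 7: no rows with boss_id in {10}; recursion stops.
Total rows emitted: 8.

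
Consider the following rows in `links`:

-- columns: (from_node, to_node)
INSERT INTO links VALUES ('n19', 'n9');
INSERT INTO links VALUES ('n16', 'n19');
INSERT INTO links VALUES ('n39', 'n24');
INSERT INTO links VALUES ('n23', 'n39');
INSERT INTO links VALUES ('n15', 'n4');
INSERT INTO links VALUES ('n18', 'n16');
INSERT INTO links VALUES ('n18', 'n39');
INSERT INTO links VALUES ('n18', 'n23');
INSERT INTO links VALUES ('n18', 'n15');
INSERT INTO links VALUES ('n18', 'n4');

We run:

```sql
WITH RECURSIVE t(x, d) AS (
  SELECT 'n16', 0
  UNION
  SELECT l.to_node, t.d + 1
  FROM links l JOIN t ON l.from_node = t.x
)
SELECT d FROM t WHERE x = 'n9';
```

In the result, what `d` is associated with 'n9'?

2

Base: (n16, d=0).
Iteration 1: edges from {n16} -> (n19, d=1).
Iteration 2: edges from {n19} -> (n9, d=2).
Iteration 3: no outgoing edges from {n9}; recursion stops.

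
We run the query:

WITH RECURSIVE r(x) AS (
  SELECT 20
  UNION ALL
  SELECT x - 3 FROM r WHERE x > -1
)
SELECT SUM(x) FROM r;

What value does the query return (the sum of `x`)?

76

Base: x=20.
Iteration 1: 20 > -1 holds -> x = 20 - 3 = 17.
Iteration 2: 17 > -1 holds -> x = 17 - 3 = 14.
Iteration 3: 14 > -1 holds -> x = 14 - 3 = 11.
Iteration 4: 11 > -1 holds -> x = 11 - 3 = 8.
Iteration 5: 8 > -1 holds -> x = 8 - 3 = 5.
Iteration 6: 5 > -1 holds -> x = 5 - 3 = 2.
Iteration 7: 2 > -1 holds -> x = 2 - 3 = -1.
Iteration 8: -1 > -1 fails; recursion stops.
SUM(x) = 20 + 17 + 14 + 11 + 8 + 5 + 2 + -1 = 76.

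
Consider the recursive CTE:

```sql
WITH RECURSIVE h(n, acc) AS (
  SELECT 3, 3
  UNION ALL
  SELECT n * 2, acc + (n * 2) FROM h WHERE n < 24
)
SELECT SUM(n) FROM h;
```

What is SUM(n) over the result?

45

Base: n=3, acc=3.
Iteration 1: 3 < 24 holds -> n = 3 * 2 = 6, acc = 3 + 6 = 9.
Iteration 2: 6 < 24 holds -> n = 6 * 2 = 12, acc = 9 + 12 = 21.
Iteration 3: 12 < 24 holds -> n = 12 * 2 = 24, acc = 21 + 24 = 45.
Iteration 4: 24 < 24 fails; recursion stops.
SUM(n) = 3 + 6 + 12 + 24 = 45.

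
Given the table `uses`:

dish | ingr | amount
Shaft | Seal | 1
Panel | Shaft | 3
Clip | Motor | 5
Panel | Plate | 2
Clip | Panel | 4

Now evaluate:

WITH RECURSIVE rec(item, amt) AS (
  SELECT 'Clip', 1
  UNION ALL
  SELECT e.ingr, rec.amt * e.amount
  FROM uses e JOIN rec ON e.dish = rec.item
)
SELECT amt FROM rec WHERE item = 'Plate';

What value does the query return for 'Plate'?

Base: (Clip, amt=1).
Iteration 1: components of {Clip} -> Motor = 1*5 = 5, Panel = 1*4 = 4.
Iteration 2: components of {Motor,Panel} -> Plate = 4*2 = 8, Shaft = 4*3 = 12.
Iteration 3: components of {Plate,Shaft} -> Seal = 12*1 = 12.
Iteration 4: no further components; recursion stops.

8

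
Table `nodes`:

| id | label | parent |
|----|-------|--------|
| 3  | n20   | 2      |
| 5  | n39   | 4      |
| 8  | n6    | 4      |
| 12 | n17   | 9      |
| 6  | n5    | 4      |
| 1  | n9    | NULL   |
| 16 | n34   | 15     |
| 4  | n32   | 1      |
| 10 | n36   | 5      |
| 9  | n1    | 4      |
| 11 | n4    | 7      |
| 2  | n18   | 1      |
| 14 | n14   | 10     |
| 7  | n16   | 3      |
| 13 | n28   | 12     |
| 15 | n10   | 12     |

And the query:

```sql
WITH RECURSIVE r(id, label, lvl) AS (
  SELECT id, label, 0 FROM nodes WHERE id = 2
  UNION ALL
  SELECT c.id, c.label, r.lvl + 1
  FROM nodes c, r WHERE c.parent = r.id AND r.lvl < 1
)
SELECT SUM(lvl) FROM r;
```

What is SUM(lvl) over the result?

1

Base: id=2 (n18) at lvl 0.
Iteration 1: rows with parent in {2} -> n20 (id 3, lvl 1).
Iteration 2: lvl < 1 fails for all current rows; recursion stops.
SUM(lvl) = 0 + 1 = 1.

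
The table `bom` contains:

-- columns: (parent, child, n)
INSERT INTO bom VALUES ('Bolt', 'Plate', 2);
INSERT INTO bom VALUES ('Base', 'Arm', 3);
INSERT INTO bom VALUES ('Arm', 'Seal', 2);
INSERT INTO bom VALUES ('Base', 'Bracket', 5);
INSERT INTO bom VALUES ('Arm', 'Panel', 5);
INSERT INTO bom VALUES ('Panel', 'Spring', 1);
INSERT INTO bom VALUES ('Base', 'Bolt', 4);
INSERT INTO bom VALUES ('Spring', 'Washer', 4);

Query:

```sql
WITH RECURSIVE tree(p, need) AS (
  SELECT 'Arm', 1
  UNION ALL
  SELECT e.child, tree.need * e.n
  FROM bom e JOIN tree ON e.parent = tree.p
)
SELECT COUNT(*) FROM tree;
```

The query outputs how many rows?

Base: (Arm, need=1).
Iteration 1: components of {Arm} -> Panel = 1*5 = 5, Seal = 1*2 = 2.
Iteration 2: components of {Panel,Seal} -> Spring = 5*1 = 5.
Iteration 3: components of {Spring} -> Washer = 5*4 = 20.
Iteration 4: no further components; recursion stops.
Total rows emitted: 5.

5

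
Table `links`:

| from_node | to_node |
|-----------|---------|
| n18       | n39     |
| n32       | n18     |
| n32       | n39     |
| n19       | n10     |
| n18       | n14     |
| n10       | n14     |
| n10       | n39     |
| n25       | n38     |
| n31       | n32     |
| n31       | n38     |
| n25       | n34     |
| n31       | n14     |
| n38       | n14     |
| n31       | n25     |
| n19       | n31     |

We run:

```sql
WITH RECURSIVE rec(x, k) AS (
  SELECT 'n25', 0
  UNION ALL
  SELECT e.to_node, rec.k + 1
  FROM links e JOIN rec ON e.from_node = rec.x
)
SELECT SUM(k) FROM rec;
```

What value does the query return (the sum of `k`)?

4

Base: (n25, k=0).
Iteration 1: edges from {n25} -> (n34, k=1), (n38, k=1).
Iteration 2: edges from {n34,n38} -> (n14, k=2).
Iteration 3: no outgoing edges from {n14}; recursion stops.
SUM(k) = 0 + 1 + 1 + 2 = 4.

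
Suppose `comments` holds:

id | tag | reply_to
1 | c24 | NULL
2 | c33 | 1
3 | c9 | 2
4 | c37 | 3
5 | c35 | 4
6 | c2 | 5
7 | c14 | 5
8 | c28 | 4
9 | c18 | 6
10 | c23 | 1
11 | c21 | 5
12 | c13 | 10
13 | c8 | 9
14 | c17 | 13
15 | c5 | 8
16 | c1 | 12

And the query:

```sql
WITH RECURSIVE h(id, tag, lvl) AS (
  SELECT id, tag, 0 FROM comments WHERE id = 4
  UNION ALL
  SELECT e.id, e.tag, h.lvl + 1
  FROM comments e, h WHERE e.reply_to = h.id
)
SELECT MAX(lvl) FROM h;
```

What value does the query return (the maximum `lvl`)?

Base: id=4 (c37) at lvl 0.
Iteration 1: rows with reply_to in {4} -> c35 (id 5, lvl 1), c28 (id 8, lvl 1).
Iteration 2: rows with reply_to in {5,8} -> c2 (id 6, lvl 2), c14 (id 7, lvl 2), c21 (id 11, lvl 2), c5 (id 15, lvl 2).
Iteration 3: rows with reply_to in {6,7,11,15} -> c18 (id 9, lvl 3).
Iteration 4: rows with reply_to in {9} -> c8 (id 13, lvl 4).
Iteration 5: rows with reply_to in {13} -> c17 (id 14, lvl 5).
Iteration 6: no rows with reply_to in {14}; recursion stops.
lvl values: 0, 1, 1, 2, 2, 2, 2, 3, 4, 5; the maximum is 5.

5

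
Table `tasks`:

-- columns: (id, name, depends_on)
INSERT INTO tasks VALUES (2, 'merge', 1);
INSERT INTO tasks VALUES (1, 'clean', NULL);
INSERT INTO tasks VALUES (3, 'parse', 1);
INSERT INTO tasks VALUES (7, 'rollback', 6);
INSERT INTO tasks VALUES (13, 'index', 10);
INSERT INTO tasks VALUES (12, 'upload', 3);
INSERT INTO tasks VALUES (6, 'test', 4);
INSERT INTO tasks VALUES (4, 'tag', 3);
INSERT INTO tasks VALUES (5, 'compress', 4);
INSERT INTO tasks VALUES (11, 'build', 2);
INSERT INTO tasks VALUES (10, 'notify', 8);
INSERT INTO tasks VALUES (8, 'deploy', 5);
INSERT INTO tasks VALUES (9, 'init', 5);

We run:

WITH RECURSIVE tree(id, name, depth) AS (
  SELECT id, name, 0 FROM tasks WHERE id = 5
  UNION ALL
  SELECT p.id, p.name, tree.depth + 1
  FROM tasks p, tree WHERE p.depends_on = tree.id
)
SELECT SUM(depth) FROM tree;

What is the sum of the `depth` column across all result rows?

Base: id=5 (compress) at depth 0.
Iteration 1: rows with depends_on in {5} -> deploy (id 8, depth 1), init (id 9, depth 1).
Iteration 2: rows with depends_on in {8,9} -> notify (id 10, depth 2).
Iteration 3: rows with depends_on in {10} -> index (id 13, depth 3).
Iteration 4: no rows with depends_on in {13}; recursion stops.
SUM(depth) = 0 + 1 + 1 + 2 + 3 = 7.

7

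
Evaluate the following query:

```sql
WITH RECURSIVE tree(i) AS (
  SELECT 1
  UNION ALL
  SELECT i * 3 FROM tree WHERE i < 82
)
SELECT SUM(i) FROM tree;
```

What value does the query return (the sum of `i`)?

364

Base: i=1.
Iteration 1: 1 < 82 holds -> i = 1 * 3 = 3.
Iteration 2: 3 < 82 holds -> i = 3 * 3 = 9.
Iteration 3: 9 < 82 holds -> i = 9 * 3 = 27.
Iteration 4: 27 < 82 holds -> i = 27 * 3 = 81.
Iteration 5: 81 < 82 holds -> i = 81 * 3 = 243.
Iteration 6: 243 < 82 fails; recursion stops.
SUM(i) = 1 + 3 + 9 + 27 + 81 + 243 = 364.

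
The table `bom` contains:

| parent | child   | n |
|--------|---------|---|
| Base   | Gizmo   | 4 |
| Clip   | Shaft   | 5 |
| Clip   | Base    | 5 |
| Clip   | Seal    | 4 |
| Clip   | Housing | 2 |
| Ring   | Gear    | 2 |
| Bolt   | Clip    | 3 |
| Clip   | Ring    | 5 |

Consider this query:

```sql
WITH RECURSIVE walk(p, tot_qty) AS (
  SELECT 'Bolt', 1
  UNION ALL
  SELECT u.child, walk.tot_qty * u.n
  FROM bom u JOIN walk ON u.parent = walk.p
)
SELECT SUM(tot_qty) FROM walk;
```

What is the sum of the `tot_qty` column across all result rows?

157

Base: (Bolt, tot_qty=1).
Iteration 1: components of {Bolt} -> Clip = 1*3 = 3.
Iteration 2: components of {Clip} -> Base = 3*5 = 15, Housing = 3*2 = 6, Ring = 3*5 = 15, Seal = 3*4 = 12, Shaft = 3*5 = 15.
Iteration 3: components of {Base,Housing,Ring,Seal,Shaft} -> Gear = 15*2 = 30, Gizmo = 15*4 = 60.
Iteration 4: no further components; recursion stops.
SUM(tot_qty) = 1 + 3 + 15 + 15 + 15 + 12 + 6 + 60 + 30 = 157.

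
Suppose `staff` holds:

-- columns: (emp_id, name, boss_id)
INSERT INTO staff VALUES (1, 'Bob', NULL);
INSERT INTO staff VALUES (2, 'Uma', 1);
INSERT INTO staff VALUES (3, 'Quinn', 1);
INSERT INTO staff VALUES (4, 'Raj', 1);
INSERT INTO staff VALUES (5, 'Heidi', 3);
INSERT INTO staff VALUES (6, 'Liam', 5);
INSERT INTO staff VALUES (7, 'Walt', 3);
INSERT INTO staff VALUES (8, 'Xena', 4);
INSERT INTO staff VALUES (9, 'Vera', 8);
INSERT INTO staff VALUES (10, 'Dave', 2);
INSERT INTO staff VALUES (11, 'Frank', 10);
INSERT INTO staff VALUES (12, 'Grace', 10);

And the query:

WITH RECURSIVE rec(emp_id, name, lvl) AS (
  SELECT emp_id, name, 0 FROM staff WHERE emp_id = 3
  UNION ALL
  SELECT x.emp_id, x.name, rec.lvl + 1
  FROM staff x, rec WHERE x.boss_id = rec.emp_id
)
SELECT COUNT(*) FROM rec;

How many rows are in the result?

Base: emp_id=3 (Quinn) at lvl 0.
Iteration 1: rows with boss_id in {3} -> Heidi (id 5, lvl 1), Walt (id 7, lvl 1).
Iteration 2: rows with boss_id in {5,7} -> Liam (id 6, lvl 2).
Iteration 3: no rows with boss_id in {6}; recursion stops.
Total rows emitted: 4.

4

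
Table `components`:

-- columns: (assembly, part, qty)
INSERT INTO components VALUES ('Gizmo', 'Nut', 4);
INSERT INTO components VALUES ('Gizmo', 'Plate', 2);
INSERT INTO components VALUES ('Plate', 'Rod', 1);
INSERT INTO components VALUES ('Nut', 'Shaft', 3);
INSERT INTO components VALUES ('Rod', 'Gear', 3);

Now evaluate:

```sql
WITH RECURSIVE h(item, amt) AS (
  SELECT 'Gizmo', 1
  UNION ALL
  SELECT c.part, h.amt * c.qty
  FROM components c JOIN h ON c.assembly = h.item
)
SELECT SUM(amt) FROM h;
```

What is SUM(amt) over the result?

Base: (Gizmo, amt=1).
Iteration 1: components of {Gizmo} -> Nut = 1*4 = 4, Plate = 1*2 = 2.
Iteration 2: components of {Nut,Plate} -> Rod = 2*1 = 2, Shaft = 4*3 = 12.
Iteration 3: components of {Rod,Shaft} -> Gear = 2*3 = 6.
Iteration 4: no further components; recursion stops.
SUM(amt) = 1 + 4 + 2 + 12 + 2 + 6 = 27.

27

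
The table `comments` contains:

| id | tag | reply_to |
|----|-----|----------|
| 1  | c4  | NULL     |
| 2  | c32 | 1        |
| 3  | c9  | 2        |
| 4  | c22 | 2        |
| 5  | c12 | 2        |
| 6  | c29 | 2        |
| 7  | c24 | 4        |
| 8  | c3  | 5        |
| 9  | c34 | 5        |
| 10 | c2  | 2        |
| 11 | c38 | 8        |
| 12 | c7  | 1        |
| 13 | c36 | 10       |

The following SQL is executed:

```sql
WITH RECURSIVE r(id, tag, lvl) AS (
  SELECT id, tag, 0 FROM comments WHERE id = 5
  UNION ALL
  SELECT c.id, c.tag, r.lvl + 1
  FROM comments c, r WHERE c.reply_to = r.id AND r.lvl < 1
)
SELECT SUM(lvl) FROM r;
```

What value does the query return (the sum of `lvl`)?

Base: id=5 (c12) at lvl 0.
Iteration 1: rows with reply_to in {5} -> c3 (id 8, lvl 1), c34 (id 9, lvl 1).
Iteration 2: lvl < 1 fails for all current rows; recursion stops.
SUM(lvl) = 0 + 1 + 1 = 2.

2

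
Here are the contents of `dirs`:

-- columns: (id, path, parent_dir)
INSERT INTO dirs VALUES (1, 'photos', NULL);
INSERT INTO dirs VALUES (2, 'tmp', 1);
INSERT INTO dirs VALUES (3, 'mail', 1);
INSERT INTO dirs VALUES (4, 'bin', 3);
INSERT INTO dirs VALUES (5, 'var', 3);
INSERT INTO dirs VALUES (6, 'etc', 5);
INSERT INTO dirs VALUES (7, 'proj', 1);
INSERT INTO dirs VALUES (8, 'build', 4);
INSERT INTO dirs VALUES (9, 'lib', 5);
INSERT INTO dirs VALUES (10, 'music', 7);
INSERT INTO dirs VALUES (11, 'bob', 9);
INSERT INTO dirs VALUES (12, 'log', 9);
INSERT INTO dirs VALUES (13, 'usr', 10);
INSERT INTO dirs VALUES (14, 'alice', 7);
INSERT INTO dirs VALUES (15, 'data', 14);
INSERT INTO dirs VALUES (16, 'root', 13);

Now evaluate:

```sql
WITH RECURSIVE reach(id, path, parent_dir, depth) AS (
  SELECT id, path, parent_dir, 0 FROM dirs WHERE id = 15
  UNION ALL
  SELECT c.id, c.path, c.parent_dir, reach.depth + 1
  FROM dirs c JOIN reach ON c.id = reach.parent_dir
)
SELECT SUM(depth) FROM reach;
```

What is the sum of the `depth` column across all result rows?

Base: id=15 (data), parent_dir=14, depth 0.
Iteration 1: join on id=14 -> alice (id 14, parent_dir=7, depth 1).
Iteration 2: join on id=7 -> proj (id 7, parent_dir=1, depth 2).
Iteration 3: join on id=1 -> photos (id 1, parent_dir=NULL, depth 3).
Iteration 4: parent_dir is NULL; no match; recursion stops.
SUM(depth) = 0 + 1 + 2 + 3 = 6.

6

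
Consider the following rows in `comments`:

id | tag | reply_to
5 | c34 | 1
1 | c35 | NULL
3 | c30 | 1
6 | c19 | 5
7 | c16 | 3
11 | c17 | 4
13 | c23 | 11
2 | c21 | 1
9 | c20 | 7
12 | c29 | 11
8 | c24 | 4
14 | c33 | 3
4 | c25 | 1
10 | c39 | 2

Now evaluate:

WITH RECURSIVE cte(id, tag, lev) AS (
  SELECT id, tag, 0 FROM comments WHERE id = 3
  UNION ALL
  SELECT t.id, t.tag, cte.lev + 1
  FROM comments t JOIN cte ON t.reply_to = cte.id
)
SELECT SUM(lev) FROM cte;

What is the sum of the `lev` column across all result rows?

4

Base: id=3 (c30) at lev 0.
Iteration 1: rows with reply_to in {3} -> c16 (id 7, lev 1), c33 (id 14, lev 1).
Iteration 2: rows with reply_to in {7,14} -> c20 (id 9, lev 2).
Iteration 3: no rows with reply_to in {9}; recursion stops.
SUM(lev) = 0 + 1 + 1 + 2 = 4.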